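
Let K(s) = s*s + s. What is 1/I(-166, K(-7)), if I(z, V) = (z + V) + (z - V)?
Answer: -1/332 ≈ -0.0030120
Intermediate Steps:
K(s) = s + s² (K(s) = s² + s = s + s²)
I(z, V) = 2*z (I(z, V) = (V + z) + (z - V) = 2*z)
1/I(-166, K(-7)) = 1/(2*(-166)) = 1/(-332) = -1/332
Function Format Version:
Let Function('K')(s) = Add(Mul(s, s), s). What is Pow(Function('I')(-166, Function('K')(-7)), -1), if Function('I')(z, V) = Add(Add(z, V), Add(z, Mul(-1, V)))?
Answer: Rational(-1, 332) ≈ -0.0030120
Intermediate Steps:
Function('K')(s) = Add(s, Pow(s, 2)) (Function('K')(s) = Add(Pow(s, 2), s) = Add(s, Pow(s, 2)))
Function('I')(z, V) = Mul(2, z) (Function('I')(z, V) = Add(Add(V, z), Add(z, Mul(-1, V))) = Mul(2, z))
Pow(Function('I')(-166, Function('K')(-7)), -1) = Pow(Mul(2, -166), -1) = Pow(-332, -1) = Rational(-1, 332)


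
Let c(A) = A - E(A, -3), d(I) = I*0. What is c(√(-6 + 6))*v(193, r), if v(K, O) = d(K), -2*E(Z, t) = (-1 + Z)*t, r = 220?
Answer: 0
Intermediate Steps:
E(Z, t) = -t*(-1 + Z)/2 (E(Z, t) = -(-1 + Z)*t/2 = -t*(-1 + Z)/2)
d(I) = 0
c(A) = 3/2 - A/2 (c(A) = A - (-3)*(1 - A)/2 = A - (-3/2 + 3*A/2) = A + (3/2 - 3*A/2) = 3/2 - A/2)
v(K, O) = 0
c(√(-6 + 6))*v(193, r) = (3/2 - √(-6 + 6)/2)*0 = (3/2 - √0/2)*0 = (3/2 - ½*0)*0 = (3/2 + 0)*0 = (3/2)*0 = 0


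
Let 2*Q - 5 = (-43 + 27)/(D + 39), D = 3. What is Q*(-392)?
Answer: -2716/3 ≈ -905.33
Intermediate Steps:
Q = 97/42 (Q = 5/2 + ((-43 + 27)/(3 + 39))/2 = 5/2 + (-16/42)/2 = 5/2 + (-16*1/42)/2 = 5/2 + (½)*(-8/21) = 5/2 - 4/21 = 97/42 ≈ 2.3095)
Q*(-392) = (97/42)*(-392) = -2716/3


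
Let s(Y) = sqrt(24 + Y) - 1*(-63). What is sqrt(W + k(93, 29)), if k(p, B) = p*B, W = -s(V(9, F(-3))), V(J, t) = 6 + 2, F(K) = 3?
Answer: sqrt(2634 - 4*sqrt(2)) ≈ 51.267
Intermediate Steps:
V(J, t) = 8
s(Y) = 63 + sqrt(24 + Y) (s(Y) = sqrt(24 + Y) + 63 = 63 + sqrt(24 + Y))
W = -63 - 4*sqrt(2) (W = -(63 + sqrt(24 + 8)) = -(63 + sqrt(32)) = -(63 + 4*sqrt(2)) = -63 - 4*sqrt(2) ≈ -68.657)
k(p, B) = B*p
sqrt(W + k(93, 29)) = sqrt((-63 - 4*sqrt(2)) + 29*93) = sqrt((-63 - 4*sqrt(2)) + 2697) = sqrt(2634 - 4*sqrt(2))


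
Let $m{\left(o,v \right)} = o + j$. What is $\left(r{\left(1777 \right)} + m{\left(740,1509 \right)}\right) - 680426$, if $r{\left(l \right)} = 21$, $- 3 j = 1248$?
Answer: $-680081$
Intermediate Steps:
$j = -416$ ($j = \left(- \frac{1}{3}\right) 1248 = -416$)
$m{\left(o,v \right)} = -416 + o$ ($m{\left(o,v \right)} = o - 416 = -416 + o$)
$\left(r{\left(1777 \right)} + m{\left(740,1509 \right)}\right) - 680426 = \left(21 + \left(-416 + 740\right)\right) - 680426 = \left(21 + 324\right) - 680426 = 345 - 680426 = -680081$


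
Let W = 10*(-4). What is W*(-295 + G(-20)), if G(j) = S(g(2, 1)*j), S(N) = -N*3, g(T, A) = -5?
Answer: 23800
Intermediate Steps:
S(N) = -3*N
G(j) = 15*j (G(j) = -(-15)*j = 15*j)
W = -40
W*(-295 + G(-20)) = -40*(-295 + 15*(-20)) = -40*(-295 - 300) = -40*(-595) = 23800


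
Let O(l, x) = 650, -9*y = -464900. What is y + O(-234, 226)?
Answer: 470750/9 ≈ 52306.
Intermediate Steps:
y = 464900/9 (y = -1/9*(-464900) = 464900/9 ≈ 51656.)
y + O(-234, 226) = 464900/9 + 650 = 470750/9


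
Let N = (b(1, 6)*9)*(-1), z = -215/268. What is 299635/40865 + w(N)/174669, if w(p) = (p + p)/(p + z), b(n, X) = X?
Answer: 69531787063/9482911229 ≈ 7.3323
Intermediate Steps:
z = -215/268 (z = -215*1/268 = -215/268 ≈ -0.80224)
N = -54 (N = (6*9)*(-1) = 54*(-1) = -54)
w(p) = 2*p/(-215/268 + p) (w(p) = (p + p)/(p - 215/268) = (2*p)/(-215/268 + p) = 2*p/(-215/268 + p))
299635/40865 + w(N)/174669 = 299635/40865 + (536*(-54)/(-215 + 268*(-54)))/174669 = 299635*(1/40865) + (536*(-54)/(-215 - 14472))*(1/174669) = 59927/8173 + (536*(-54)/(-14687))*(1/174669) = 59927/8173 + (536*(-54)*(-1/14687))*(1/174669) = 59927/8173 + (28944/14687)*(1/174669) = 59927/8173 + 144/12763003 = 69531787063/9482911229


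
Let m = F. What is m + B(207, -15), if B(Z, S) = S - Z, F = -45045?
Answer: -45267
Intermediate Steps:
m = -45045
m + B(207, -15) = -45045 + (-15 - 1*207) = -45045 + (-15 - 207) = -45045 - 222 = -45267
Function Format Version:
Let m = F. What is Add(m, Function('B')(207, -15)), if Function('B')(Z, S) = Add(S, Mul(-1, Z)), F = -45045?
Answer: -45267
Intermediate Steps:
m = -45045
Add(m, Function('B')(207, -15)) = Add(-45045, Add(-15, Mul(-1, 207))) = Add(-45045, Add(-15, -207)) = Add(-45045, -222) = -45267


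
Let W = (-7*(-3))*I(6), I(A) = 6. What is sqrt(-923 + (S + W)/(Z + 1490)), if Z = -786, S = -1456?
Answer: I*sqrt(7162342)/88 ≈ 30.412*I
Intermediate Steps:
W = 126 (W = -7*(-3)*6 = 21*6 = 126)
sqrt(-923 + (S + W)/(Z + 1490)) = sqrt(-923 + (-1456 + 126)/(-786 + 1490)) = sqrt(-923 - 1330/704) = sqrt(-923 - 1330*1/704) = sqrt(-923 - 665/352) = sqrt(-325561/352) = I*sqrt(7162342)/88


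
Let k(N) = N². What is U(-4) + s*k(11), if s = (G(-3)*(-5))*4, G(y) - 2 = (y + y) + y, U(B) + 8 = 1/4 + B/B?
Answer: 67733/4 ≈ 16933.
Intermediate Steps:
U(B) = -27/4 (U(B) = -8 + (1/4 + B/B) = -8 + (1*(¼) + 1) = -8 + (¼ + 1) = -8 + 5/4 = -27/4)
G(y) = 2 + 3*y (G(y) = 2 + ((y + y) + y) = 2 + (2*y + y) = 2 + 3*y)
s = 140 (s = ((2 + 3*(-3))*(-5))*4 = ((2 - 9)*(-5))*4 = -7*(-5)*4 = 35*4 = 140)
U(-4) + s*k(11) = -27/4 + 140*11² = -27/4 + 140*121 = -27/4 + 16940 = 67733/4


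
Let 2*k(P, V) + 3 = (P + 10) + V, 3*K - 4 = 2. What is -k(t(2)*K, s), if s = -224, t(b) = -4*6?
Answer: 265/2 ≈ 132.50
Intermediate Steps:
K = 2 (K = 4/3 + (1/3)*2 = 4/3 + 2/3 = 2)
t(b) = -24
k(P, V) = 7/2 + P/2 + V/2 (k(P, V) = -3/2 + ((P + 10) + V)/2 = -3/2 + ((10 + P) + V)/2 = -3/2 + (10 + P + V)/2 = -3/2 + (5 + P/2 + V/2) = 7/2 + P/2 + V/2)
-k(t(2)*K, s) = -(7/2 + (-24*2)/2 + (1/2)*(-224)) = -(7/2 + (1/2)*(-48) - 112) = -(7/2 - 24 - 112) = -1*(-265/2) = 265/2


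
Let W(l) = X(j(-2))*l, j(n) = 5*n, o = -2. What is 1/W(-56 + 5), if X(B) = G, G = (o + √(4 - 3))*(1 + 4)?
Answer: 1/255 ≈ 0.0039216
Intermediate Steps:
G = -5 (G = (-2 + √(4 - 3))*(1 + 4) = (-2 + √1)*5 = (-2 + 1)*5 = -1*5 = -5)
X(B) = -5
W(l) = -5*l
1/W(-56 + 5) = 1/(-5*(-56 + 5)) = 1/(-5*(-51)) = 1/255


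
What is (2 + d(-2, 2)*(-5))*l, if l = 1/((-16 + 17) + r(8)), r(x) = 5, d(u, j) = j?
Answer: -4/3 ≈ -1.3333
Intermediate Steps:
l = 1/6 (l = 1/((-16 + 17) + 5) = 1/(1 + 5) = 1/6 ≈ 0.16667)
(2 + d(-2, 2)*(-5))*l = (2 + 2*(-5))*(1/6) = (2 - 10)*(1/6) = -8*1/6 = -4/3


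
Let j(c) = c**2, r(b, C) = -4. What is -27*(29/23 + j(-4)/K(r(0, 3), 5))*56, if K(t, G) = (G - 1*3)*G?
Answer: -497448/115 ≈ -4325.6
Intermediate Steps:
K(t, G) = G*(-3 + G) (K(t, G) = (G - 3)*G = (-3 + G)*G = G*(-3 + G))
-27*(29/23 + j(-4)/K(r(0, 3), 5))*56 = -27*(29/23 + (-4)**2/((5*(-3 + 5))))*56 = -27*(29*(1/23) + 16/((5*2)))*56 = -27*(29/23 + 16/10)*56 = -27*(29/23 + 16*(1/10))*56 = -27*(29/23 + 8/5)*56 = -27*329/115*56 = -8883/115*56 = -497448/115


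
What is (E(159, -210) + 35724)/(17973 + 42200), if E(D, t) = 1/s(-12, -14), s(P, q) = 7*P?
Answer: 3000815/5054532 ≈ 0.59369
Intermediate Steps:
E(D, t) = -1/84 (E(D, t) = 1/(7*(-12)) = 1/(-84) = -1/84)
(E(159, -210) + 35724)/(17973 + 42200) = (-1/84 + 35724)/(17973 + 42200) = (3000815/84)/60173 = (3000815/84)*(1/60173) = 3000815/5054532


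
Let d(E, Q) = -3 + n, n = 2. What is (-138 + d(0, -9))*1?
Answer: -139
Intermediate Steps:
d(E, Q) = -1 (d(E, Q) = -3 + 2 = -1)
(-138 + d(0, -9))*1 = (-138 - 1)*1 = -139*1 = -139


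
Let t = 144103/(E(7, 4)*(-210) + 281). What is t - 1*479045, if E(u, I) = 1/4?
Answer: -218635359/457 ≈ -4.7841e+5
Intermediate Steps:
E(u, I) = 1/4
t = 288206/457 (t = 144103/((1/4)*(-210) + 281) = 144103/(-105/2 + 281) = 144103/(457/2) = 144103*(2/457) = 288206/457 ≈ 630.65)
t - 1*479045 = 288206/457 - 1*479045 = 288206/457 - 479045 = -218635359/457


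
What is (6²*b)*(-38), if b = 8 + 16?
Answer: -32832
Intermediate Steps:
b = 24
(6²*b)*(-38) = (6²*24)*(-38) = (36*24)*(-38) = 864*(-38) = -32832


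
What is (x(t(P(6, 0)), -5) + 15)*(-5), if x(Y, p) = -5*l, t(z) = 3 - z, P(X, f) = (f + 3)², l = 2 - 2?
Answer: -75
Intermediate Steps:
l = 0
P(X, f) = (3 + f)²
x(Y, p) = 0 (x(Y, p) = -5*0 = 0)
(x(t(P(6, 0)), -5) + 15)*(-5) = (0 + 15)*(-5) = 15*(-5) = -75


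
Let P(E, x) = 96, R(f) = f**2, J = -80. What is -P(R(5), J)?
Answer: -96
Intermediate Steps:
-P(R(5), J) = -1*96 = -96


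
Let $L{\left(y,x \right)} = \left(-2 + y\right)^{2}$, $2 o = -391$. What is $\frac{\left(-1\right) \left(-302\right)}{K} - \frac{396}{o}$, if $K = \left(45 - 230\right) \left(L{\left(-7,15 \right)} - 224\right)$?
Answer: $\frac{21070442}{10343905} \approx 2.037$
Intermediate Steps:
$o = - \frac{391}{2}$ ($o = \frac{1}{2} \left(-391\right) = - \frac{391}{2} \approx -195.5$)
$K = 26455$ ($K = \left(45 - 230\right) \left(\left(-2 - 7\right)^{2} - 224\right) = - 185 \left(\left(-9\right)^{2} - 224\right) = - 185 \left(81 - 224\right) = \left(-185\right) \left(-143\right) = 26455$)
$\frac{\left(-1\right) \left(-302\right)}{K} - \frac{396}{o} = \frac{\left(-1\right) \left(-302\right)}{26455} - \frac{396}{- \frac{391}{2}} = 302 \cdot \frac{1}{26455} - - \frac{792}{391} = \frac{302}{26455} + \frac{792}{391} = \frac{21070442}{10343905}$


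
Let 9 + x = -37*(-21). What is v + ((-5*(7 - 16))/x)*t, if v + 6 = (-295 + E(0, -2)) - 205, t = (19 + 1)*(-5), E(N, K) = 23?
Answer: -31287/64 ≈ -488.86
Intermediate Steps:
x = 768 (x = -9 - 37*(-21) = -9 + 777 = 768)
t = -100 (t = 20*(-5) = -100)
v = -483 (v = -6 + ((-295 + 23) - 205) = -6 + (-272 - 205) = -6 - 477 = -483)
v + ((-5*(7 - 16))/x)*t = -483 + (-5*(7 - 16)/768)*(-100) = -483 + (-5*(-9)*(1/768))*(-100) = -483 + (45*(1/768))*(-100) = -483 + (15/256)*(-100) = -483 - 375/64 = -31287/64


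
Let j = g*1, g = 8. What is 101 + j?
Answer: 109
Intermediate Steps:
j = 8 (j = 8*1 = 8)
101 + j = 101 + 8 = 109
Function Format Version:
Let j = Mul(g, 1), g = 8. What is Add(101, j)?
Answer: 109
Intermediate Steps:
j = 8 (j = Mul(8, 1) = 8)
Add(101, j) = Add(101, 8) = 109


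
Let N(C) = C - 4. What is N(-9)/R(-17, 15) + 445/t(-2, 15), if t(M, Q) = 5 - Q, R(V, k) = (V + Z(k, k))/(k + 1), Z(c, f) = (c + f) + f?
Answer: -727/14 ≈ -51.929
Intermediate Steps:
Z(c, f) = c + 2*f
R(V, k) = (V + 3*k)/(1 + k) (R(V, k) = (V + (k + 2*k))/(k + 1) = (V + 3*k)/(1 + k))
N(C) = -4 + C
N(-9)/R(-17, 15) + 445/t(-2, 15) = (-4 - 9)/(((-17 + 3*15)/(1 + 15))) + 445/(5 - 1*15) = -13*16/(-17 + 45) + 445/(5 - 15) = -13/((1/16)*28) + 445/(-10) = -13/7/4 + 445*(-⅒) = -13*4/7 - 89/2 = -52/7 - 89/2 = -727/14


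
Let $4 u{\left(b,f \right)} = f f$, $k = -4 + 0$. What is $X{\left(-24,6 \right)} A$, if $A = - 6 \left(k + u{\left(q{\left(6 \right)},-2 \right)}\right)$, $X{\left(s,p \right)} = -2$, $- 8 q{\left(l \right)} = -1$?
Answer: $-36$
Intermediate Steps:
$q{\left(l \right)} = \frac{1}{8}$ ($q{\left(l \right)} = \left(- \frac{1}{8}\right) \left(-1\right) = \frac{1}{8}$)
$k = -4$
$u{\left(b,f \right)} = \frac{f^{2}}{4}$ ($u{\left(b,f \right)} = \frac{f f}{4} = \frac{f^{2}}{4}$)
$A = 18$ ($A = - 6 \left(-4 + \frac{\left(-2\right)^{2}}{4}\right) = - 6 \left(-4 + \frac{1}{4} \cdot 4\right) = - 6 \left(-4 + 1\right) = \left(-6\right) \left(-3\right) = 18$)
$X{\left(-24,6 \right)} A = \left(-2\right) 18 = -36$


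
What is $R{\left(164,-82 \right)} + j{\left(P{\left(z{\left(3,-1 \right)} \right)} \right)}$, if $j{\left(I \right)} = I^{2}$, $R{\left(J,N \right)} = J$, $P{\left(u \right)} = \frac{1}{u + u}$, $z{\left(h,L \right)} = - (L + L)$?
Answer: $\frac{2625}{16} \approx 164.06$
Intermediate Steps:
$z{\left(h,L \right)} = - 2 L$
$P{\left(u \right)} = \frac{1}{2 u}$
$R{\left(164,-82 \right)} + j{\left(P{\left(z{\left(3,-1 \right)} \right)} \right)} = 164 + \left(\frac{1}{2 \left(\left(-2\right) \left(-1\right)\right)}\right)^{2} = 164 + \left(\frac{1}{2 \cdot 2}\right)^{2} = 164 + \left(\frac{1}{2} \cdot \frac{1}{2}\right)^{2} = 164 + \left(\frac{1}{4}\right)^{2} = 164 + \frac{1}{16} = \frac{2625}{16}$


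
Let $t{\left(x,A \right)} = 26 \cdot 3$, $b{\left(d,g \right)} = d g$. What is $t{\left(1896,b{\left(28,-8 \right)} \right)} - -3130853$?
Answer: $3130931$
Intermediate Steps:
$t{\left(x,A \right)} = 78$
$t{\left(1896,b{\left(28,-8 \right)} \right)} - -3130853 = 78 - -3130853 = 78 + 3130853 = 3130931$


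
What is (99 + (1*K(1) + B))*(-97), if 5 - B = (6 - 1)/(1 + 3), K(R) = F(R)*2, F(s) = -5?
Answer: -35987/4 ≈ -8996.8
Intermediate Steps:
K(R) = -10 (K(R) = -5*2 = -10)
B = 15/4 (B = 5 - (6 - 1)/(1 + 3) = 5 - 5/4 = 15/4 ≈ 3.7500)
(99 + (1*K(1) + B))*(-97) = (99 + (1*(-10) + 15/4))*(-97) = (99 + (-10 + 15/4))*(-97) = (99 - 25/4)*(-97) = (371/4)*(-97) = -35987/4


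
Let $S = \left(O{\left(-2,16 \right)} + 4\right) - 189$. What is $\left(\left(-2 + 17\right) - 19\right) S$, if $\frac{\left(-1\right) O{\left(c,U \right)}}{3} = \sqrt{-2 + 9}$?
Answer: $740 + 12 \sqrt{7} \approx 771.75$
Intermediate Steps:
$O{\left(c,U \right)} = - 3 \sqrt{7}$ ($O{\left(c,U \right)} = - 3 \sqrt{-2 + 9} = - 3 \sqrt{7}$)
$S = -185 - 3 \sqrt{7}$ ($S = \left(- 3 \sqrt{7} + 4\right) - 189 = \left(4 - 3 \sqrt{7}\right) - 189 = -185 - 3 \sqrt{7} \approx -192.94$)
$\left(\left(-2 + 17\right) - 19\right) S = \left(\left(-2 + 17\right) - 19\right) \left(-185 - 3 \sqrt{7}\right) = \left(15 - 19\right) \left(-185 - 3 \sqrt{7}\right) = - 4 \left(-185 - 3 \sqrt{7}\right) = 740 + 12 \sqrt{7}$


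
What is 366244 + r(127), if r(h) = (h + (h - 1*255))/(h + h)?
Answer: 93025975/254 ≈ 3.6624e+5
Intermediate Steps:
r(h) = (-255 + 2*h)/(2*h) (r(h) = (h + (h - 255))/((2*h)) = (h + (-255 + h))*(1/(2*h)) = (-255 + 2*h)*(1/(2*h)) = (-255 + 2*h)/(2*h))
366244 + r(127) = 366244 + (-255/2 + 127)/127 = 366244 + (1/127)*(-½) = 366244 - 1/254 = 93025975/254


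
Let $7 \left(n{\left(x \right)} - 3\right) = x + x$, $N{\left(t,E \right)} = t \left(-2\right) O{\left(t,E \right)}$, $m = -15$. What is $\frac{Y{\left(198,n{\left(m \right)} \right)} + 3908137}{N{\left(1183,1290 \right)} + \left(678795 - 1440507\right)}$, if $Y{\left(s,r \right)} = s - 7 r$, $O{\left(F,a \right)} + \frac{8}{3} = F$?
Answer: $- \frac{5862516}{5331571} \approx -1.0996$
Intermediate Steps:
$O{\left(F,a \right)} = - \frac{8}{3} + F$
$N{\left(t,E \right)} = - 2 t \left(- \frac{8}{3} + t\right)$ ($N{\left(t,E \right)} = t \left(-2\right) \left(- \frac{8}{3} + t\right) = - 2 t \left(- \frac{8}{3} + t\right)$)
$n{\left(x \right)} = 3 + \frac{2 x}{7}$ ($n{\left(x \right)} = 3 + \frac{x + x}{7} = 3 + \frac{2 x}{7}$)
$\frac{Y{\left(198,n{\left(m \right)} \right)} + 3908137}{N{\left(1183,1290 \right)} + \left(678795 - 1440507\right)} = \frac{\left(198 - 7 \left(3 + \frac{2}{7} \left(-15\right)\right)\right) + 3908137}{\frac{2}{3} \cdot 1183 \left(8 - 3549\right) + \left(678795 - 1440507\right)} = \frac{\left(198 - 7 \left(3 - \frac{30}{7}\right)\right) + 3908137}{\frac{2}{3} \cdot 1183 \left(8 - 3549\right) - 761712} = \frac{\left(198 - -9\right) + 3908137}{\frac{2}{3} \cdot 1183 \left(-3541\right) - 761712} = \frac{\left(198 + 9\right) + 3908137}{- \frac{8378006}{3} - 761712} = \frac{207 + 3908137}{- \frac{10663142}{3}} = 3908344 \left(- \frac{3}{10663142}\right) = - \frac{5862516}{5331571}$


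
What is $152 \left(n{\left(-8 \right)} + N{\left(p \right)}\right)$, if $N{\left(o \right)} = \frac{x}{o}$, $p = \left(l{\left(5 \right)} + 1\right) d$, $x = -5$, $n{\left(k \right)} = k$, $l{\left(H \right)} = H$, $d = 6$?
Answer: $- \frac{11134}{9} \approx -1237.1$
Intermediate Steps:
$p = 36$ ($p = \left(5 + 1\right) 6 = 6 \cdot 6 = 36$)
$N{\left(o \right)} = - \frac{5}{o}$
$152 \left(n{\left(-8 \right)} + N{\left(p \right)}\right) = 152 \left(-8 - \frac{5}{36}\right) = 152 \left(- \frac{293}{36}\right) = - \frac{11134}{9}$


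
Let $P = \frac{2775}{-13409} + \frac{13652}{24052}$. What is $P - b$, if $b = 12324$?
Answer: $- \frac{993634299866}{80628317} \approx -12324.0$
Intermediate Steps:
$P = \frac{29078842}{80628317}$ ($P = 2775 \left(- \frac{1}{13409}\right) + 13652 \cdot \frac{1}{24052} = - \frac{2775}{13409} + \frac{3413}{6013} = \frac{29078842}{80628317} \approx 0.36065$)
$P - b = \frac{29078842}{80628317} - 12324 = - \frac{993634299866}{80628317}$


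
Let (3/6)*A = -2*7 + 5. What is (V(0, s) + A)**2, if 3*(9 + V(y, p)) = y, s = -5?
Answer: 729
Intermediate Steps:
V(y, p) = -9 + y/3
A = -18 (A = 2*(-2*7 + 5) = 2*(-14 + 5) = 2*(-9) = -18)
(V(0, s) + A)**2 = ((-9 + (1/3)*0) - 18)**2 = ((-9 + 0) - 18)**2 = (-9 - 18)**2 = (-27)**2 = 729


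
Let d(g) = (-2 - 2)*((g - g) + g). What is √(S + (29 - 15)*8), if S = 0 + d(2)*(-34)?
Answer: 8*√6 ≈ 19.596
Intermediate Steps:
d(g) = -4*g (d(g) = -4*(0 + g) = -4*g)
S = 272 (S = 0 - 4*2*(-34) = 0 - 8*(-34) = 0 + 272 = 272)
√(S + (29 - 15)*8) = √(272 + (29 - 15)*8) = √(272 + 14*8) = √(272 + 112) = √384 = 8*√6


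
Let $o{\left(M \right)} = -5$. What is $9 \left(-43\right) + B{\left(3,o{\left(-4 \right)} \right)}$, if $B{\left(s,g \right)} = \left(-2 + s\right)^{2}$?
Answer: $-386$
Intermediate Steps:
$9 \left(-43\right) + B{\left(3,o{\left(-4 \right)} \right)} = 9 \left(-43\right) + \left(-2 + 3\right)^{2} = -387 + 1^{2} = -387 + 1 = -386$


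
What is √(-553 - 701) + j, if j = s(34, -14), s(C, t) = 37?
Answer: 37 + I*√1254 ≈ 37.0 + 35.412*I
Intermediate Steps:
j = 37
√(-553 - 701) + j = √(-553 - 701) + 37 = √(-1254) + 37 = I*√1254 + 37 = 37 + I*√1254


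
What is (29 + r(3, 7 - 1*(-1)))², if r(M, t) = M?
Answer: 1024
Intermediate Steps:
(29 + r(3, 7 - 1*(-1)))² = (29 + 3)² = 32² = 1024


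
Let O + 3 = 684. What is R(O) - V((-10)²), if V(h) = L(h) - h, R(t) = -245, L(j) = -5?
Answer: -140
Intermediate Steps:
O = 681 (O = -3 + 684 = 681)
V(h) = -5 - h
R(O) - V((-10)²) = -245 - (-5 - 1*(-10)²) = -245 - (-5 - 1*100) = -245 - (-5 - 100) = -245 - 1*(-105) = -245 + 105 = -140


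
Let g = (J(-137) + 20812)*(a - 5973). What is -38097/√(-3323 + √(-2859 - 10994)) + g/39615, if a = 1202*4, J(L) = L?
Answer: -4817275/7923 - 38097/√(-3323 + I*√13853) ≈ -619.71 + 660.57*I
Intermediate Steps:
a = 4808
g = -24086375 (g = (-137 + 20812)*(4808 - 5973) = 20675*(-1165) = -24086375)
-38097/√(-3323 + √(-2859 - 10994)) + g/39615 = -38097/√(-3323 + √(-2859 - 10994)) - 24086375/39615 = -38097/√(-3323 + √(-13853)) - 24086375*1/39615 = -38097/√(-3323 + I*√13853) - 4817275/7923 = -4817275/7923 - 38097/√(-3323 + I*√13853)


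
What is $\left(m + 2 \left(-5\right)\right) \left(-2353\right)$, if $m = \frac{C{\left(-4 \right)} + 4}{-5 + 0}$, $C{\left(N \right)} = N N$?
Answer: $32942$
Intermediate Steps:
$C{\left(N \right)} = N^{2}$
$m = -4$ ($m = \frac{\left(-4\right)^{2} + 4}{-5 + 0} = \frac{16 + 4}{-5} = 20 \left(- \frac{1}{5}\right) = -4$)
$\left(m + 2 \left(-5\right)\right) \left(-2353\right) = \left(-4 + 2 \left(-5\right)\right) \left(-2353\right) = \left(-4 - 10\right) \left(-2353\right) = \left(-14\right) \left(-2353\right) = 32942$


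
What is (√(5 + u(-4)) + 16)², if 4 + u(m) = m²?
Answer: (16 + √17)² ≈ 404.94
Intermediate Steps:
u(m) = -4 + m²
(√(5 + u(-4)) + 16)² = (√(5 + (-4 + (-4)²)) + 16)² = (√(5 + (-4 + 16)) + 16)² = (√(5 + 12) + 16)² = (√17 + 16)² = (16 + √17)²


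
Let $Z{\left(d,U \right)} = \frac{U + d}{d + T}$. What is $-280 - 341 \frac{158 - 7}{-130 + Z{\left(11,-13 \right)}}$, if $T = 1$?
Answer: $\frac{8206}{71} \approx 115.58$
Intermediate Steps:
$Z{\left(d,U \right)} = \frac{U + d}{1 + d}$ ($Z{\left(d,U \right)} = \frac{U + d}{d + 1} = \frac{U + d}{1 + d}$)
$-280 - 341 \frac{158 - 7}{-130 + Z{\left(11,-13 \right)}} = -280 - 341 \frac{158 - 7}{-130 + \frac{-13 + 11}{1 + 11}} = -280 - 341 \frac{151}{-130 + \frac{1}{12} \left(-2\right)} = -280 - 341 \frac{151}{-130 - \frac{1}{6}} = -280 - 341 \frac{151}{- \frac{781}{6}} = -280 - 341 \cdot 151 \left(- \frac{6}{781}\right) = -280 - - \frac{28086}{71} = -280 + \frac{28086}{71} = \frac{8206}{71}$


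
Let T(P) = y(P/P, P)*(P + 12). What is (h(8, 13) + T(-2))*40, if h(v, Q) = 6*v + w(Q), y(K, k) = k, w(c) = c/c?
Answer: 1160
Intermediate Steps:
w(c) = 1
T(P) = P*(12 + P) (T(P) = P*(P + 12) = P*(12 + P))
h(v, Q) = 1 + 6*v (h(v, Q) = 6*v + 1 = 1 + 6*v)
(h(8, 13) + T(-2))*40 = ((1 + 6*8) - 2*(12 - 2))*40 = ((1 + 48) - 2*10)*40 = (49 - 20)*40 = 29*40 = 1160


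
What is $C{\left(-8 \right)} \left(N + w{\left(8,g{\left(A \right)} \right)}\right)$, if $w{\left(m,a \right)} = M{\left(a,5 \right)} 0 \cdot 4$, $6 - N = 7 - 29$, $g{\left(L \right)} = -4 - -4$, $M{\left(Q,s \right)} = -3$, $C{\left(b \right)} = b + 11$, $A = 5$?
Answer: $84$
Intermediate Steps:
$C{\left(b \right)} = 11 + b$
$g{\left(L \right)} = 0$ ($g{\left(L \right)} = -4 + 4 = 0$)
$N = 28$ ($N = 6 - \left(7 - 29\right) = 6 - -22 = 6 + 22 = 28$)
$w{\left(m,a \right)} = 0$ ($w{\left(m,a \right)} = \left(-3\right) 0 \cdot 4 = 0 \cdot 4 = 0$)
$C{\left(-8 \right)} \left(N + w{\left(8,g{\left(A \right)} \right)}\right) = \left(11 - 8\right) \left(28 + 0\right) = 3 \cdot 28 = 84$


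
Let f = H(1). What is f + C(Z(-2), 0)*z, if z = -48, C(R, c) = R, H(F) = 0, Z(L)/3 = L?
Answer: 288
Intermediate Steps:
Z(L) = 3*L
f = 0
f + C(Z(-2), 0)*z = 0 + (3*(-2))*(-48) = 0 - 6*(-48) = 0 + 288 = 288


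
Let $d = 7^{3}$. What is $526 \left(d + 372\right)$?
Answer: $376090$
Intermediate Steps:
$d = 343$
$526 \left(d + 372\right) = 526 \left(343 + 372\right) = 526 \cdot 715 = 376090$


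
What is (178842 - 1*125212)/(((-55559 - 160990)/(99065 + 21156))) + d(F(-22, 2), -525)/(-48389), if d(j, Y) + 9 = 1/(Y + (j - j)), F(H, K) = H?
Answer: -54597508701420392/1833753173175 ≈ -29774.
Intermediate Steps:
d(j, Y) = -9 + 1/Y (d(j, Y) = -9 + 1/(Y + (j - j)) = -9 + 1/(Y + 0) = -9 + 1/Y)
(178842 - 1*125212)/(((-55559 - 160990)/(99065 + 21156))) + d(F(-22, 2), -525)/(-48389) = (178842 - 1*125212)/(((-55559 - 160990)/(99065 + 21156))) + (-9 + 1/(-525))/(-48389) = (178842 - 125212)/((-216549/120221)) + (-9 - 1/525)*(-1/48389) = 53630/((-216549*1/120221)) - 4726/525*(-1/48389) = 53630/(-216549/120221) + 4726/25404225 = 53630*(-120221/216549) + 4726/25404225 = -6447452230/216549 + 4726/25404225 = -54597508701420392/1833753173175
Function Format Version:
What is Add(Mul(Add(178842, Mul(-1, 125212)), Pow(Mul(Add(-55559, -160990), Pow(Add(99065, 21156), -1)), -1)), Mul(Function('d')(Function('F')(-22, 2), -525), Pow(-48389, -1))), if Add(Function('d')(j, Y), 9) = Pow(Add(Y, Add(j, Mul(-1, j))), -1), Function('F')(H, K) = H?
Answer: Rational(-54597508701420392, 1833753173175) ≈ -29774.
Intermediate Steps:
Function('d')(j, Y) = Add(-9, Pow(Y, -1)) (Function('d')(j, Y) = Add(-9, Pow(Add(Y, Add(j, Mul(-1, j))), -1)) = Add(-9, Pow(Add(Y, 0), -1)) = Add(-9, Pow(Y, -1)))
Add(Mul(Add(178842, Mul(-1, 125212)), Pow(Mul(Add(-55559, -160990), Pow(Add(99065, 21156), -1)), -1)), Mul(Function('d')(Function('F')(-22, 2), -525), Pow(-48389, -1))) = Add(Mul(Add(178842, Mul(-1, 125212)), Pow(Mul(Add(-55559, -160990), Pow(Add(99065, 21156), -1)), -1)), Mul(Add(-9, Pow(-525, -1)), Pow(-48389, -1))) = Add(Mul(Add(178842, -125212), Pow(Mul(-216549, Pow(120221, -1)), -1)), Mul(Add(-9, Rational(-1, 525)), Rational(-1, 48389))) = Add(Mul(53630, Pow(Mul(-216549, Rational(1, 120221)), -1)), Mul(Rational(-4726, 525), Rational(-1, 48389))) = Add(Mul(53630, Pow(Rational(-216549, 120221), -1)), Rational(4726, 25404225)) = Add(Mul(53630, Rational(-120221, 216549)), Rational(4726, 25404225)) = Add(Rational(-6447452230, 216549), Rational(4726, 25404225)) = Rational(-54597508701420392, 1833753173175)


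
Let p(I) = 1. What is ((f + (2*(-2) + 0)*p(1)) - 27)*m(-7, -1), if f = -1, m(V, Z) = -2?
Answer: 64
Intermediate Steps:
((f + (2*(-2) + 0)*p(1)) - 27)*m(-7, -1) = ((-1 + (2*(-2) + 0)*1) - 27)*(-2) = ((-1 + (-4 + 0)*1) - 27)*(-2) = ((-1 - 4*1) - 27)*(-2) = ((-1 - 4) - 27)*(-2) = (-5 - 27)*(-2) = -32*(-2) = 64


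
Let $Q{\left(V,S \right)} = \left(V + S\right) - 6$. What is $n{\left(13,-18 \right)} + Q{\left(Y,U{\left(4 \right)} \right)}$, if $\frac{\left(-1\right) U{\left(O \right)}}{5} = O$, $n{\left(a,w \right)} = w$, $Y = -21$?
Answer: $-65$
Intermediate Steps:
$U{\left(O \right)} = - 5 O$
$Q{\left(V,S \right)} = -6 + S + V$ ($Q{\left(V,S \right)} = \left(S + V\right) - 6 = -6 + S + V$)
$n{\left(13,-18 \right)} + Q{\left(Y,U{\left(4 \right)} \right)} = -18 - 47 = -65$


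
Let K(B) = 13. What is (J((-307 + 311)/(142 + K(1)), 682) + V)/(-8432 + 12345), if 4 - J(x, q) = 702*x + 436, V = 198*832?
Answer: 25464312/606515 ≈ 41.985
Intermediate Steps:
V = 164736
J(x, q) = -432 - 702*x (J(x, q) = 4 - (702*x + 436) = 4 - (436 + 702*x) = 4 + (-436 - 702*x) = -432 - 702*x)
(J((-307 + 311)/(142 + K(1)), 682) + V)/(-8432 + 12345) = ((-432 - 702*(-307 + 311)/(142 + 13)) + 164736)/(-8432 + 12345) = ((-432 - 2808/155) + 164736)/3913 = ((-432 - 2808/155) + 164736)*(1/3913) = (-69768/155 + 164736)*(1/3913) = (25464312/155)*(1/3913) = 25464312/606515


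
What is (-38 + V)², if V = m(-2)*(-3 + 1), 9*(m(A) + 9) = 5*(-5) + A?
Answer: 196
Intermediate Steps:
m(A) = -106/9 + A/9 (m(A) = -9 + (5*(-5) + A)/9 = -9 + (-25 + A)/9 = -9 + (-25/9 + A/9) = -106/9 + A/9)
V = 24 (V = (-106/9 + (⅑)*(-2))*(-3 + 1) = (-106/9 - 2/9)*(-2) = -12*(-2) = 24)
(-38 + V)² = (-38 + 24)² = (-14)² = 196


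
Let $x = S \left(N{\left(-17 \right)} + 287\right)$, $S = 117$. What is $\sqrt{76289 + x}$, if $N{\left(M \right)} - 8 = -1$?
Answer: $17 \sqrt{383} \approx 332.7$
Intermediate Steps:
$N{\left(M \right)} = 7$ ($N{\left(M \right)} = 8 - 1 = 7$)
$x = 34398$ ($x = 117 \left(7 + 287\right) = 117 \cdot 294 = 34398$)
$\sqrt{76289 + x} = \sqrt{76289 + 34398} = \sqrt{110687} = 17 \sqrt{383}$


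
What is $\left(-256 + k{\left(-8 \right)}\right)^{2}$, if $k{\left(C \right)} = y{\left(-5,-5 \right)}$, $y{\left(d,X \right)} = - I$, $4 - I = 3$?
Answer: $66049$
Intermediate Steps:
$I = 1$ ($I = 4 - 3 = 1$)
$y{\left(d,X \right)} = -1$ ($y{\left(d,X \right)} = \left(-1\right) 1 = -1$)
$k{\left(C \right)} = -1$
$\left(-256 + k{\left(-8 \right)}\right)^{2} = \left(-256 - 1\right)^{2} = \left(-257\right)^{2} = 66049$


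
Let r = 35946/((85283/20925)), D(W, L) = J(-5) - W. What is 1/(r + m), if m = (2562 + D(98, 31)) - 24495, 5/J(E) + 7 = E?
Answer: -1023396/13520823091 ≈ -7.5690e-5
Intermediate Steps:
J(E) = 5/(-7 + E)
D(W, L) = -5/12 - W (D(W, L) = 5/(-7 - 5) - W = 5/(-12) - W = 5*(-1/12) - W = -5/12 - W)
r = 752170050/85283 (r = 35946/((85283*(1/20925))) = 35946/(85283/20925) = 35946*(20925/85283) = 752170050/85283 ≈ 8819.7)
m = -264377/12 (m = (2562 + (-5/12 - 1*98)) - 24495 = (2562 + (-5/12 - 98)) - 24495 = (2562 - 1181/12) - 24495 = 29563/12 - 24495 = -264377/12 ≈ -22031.)
1/(r + m) = 1/(752170050/85283 - 264377/12) = 1/(-13520823091/1023396) = -1023396/13520823091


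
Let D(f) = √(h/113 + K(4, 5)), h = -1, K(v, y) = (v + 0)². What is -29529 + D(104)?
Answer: -29529 + √204191/113 ≈ -29525.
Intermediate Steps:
K(v, y) = v²
D(f) = √204191/113 (D(f) = √(-1/113 + 4²) = √(-1*1/113 + 16) = √(-1/113 + 16) = √(1807/113) = √204191/113)
-29529 + D(104) = -29529 + √204191/113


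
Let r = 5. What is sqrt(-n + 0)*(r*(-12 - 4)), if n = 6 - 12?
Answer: -80*sqrt(6) ≈ -195.96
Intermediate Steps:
n = -6
sqrt(-n + 0)*(r*(-12 - 4)) = sqrt(-1*(-6) + 0)*(5*(-12 - 4)) = sqrt(6 + 0)*(5*(-16)) = sqrt(6)*(-80) = -80*sqrt(6)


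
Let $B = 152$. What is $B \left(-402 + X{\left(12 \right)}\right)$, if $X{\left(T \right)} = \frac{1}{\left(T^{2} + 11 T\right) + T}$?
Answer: $- \frac{2199725}{36} \approx -61104.0$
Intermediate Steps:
$X{\left(T \right)} = \frac{1}{T^{2} + 12 T}$
$B \left(-402 + X{\left(12 \right)}\right) = 152 \left(-402 + \frac{1}{12 \left(12 + 12\right)}\right) = 152 \left(-402 + \frac{1}{12 \cdot 24}\right) = 152 \left(-402 + \frac{1}{12} \cdot \frac{1}{24}\right) = 152 \left(-402 + \frac{1}{288}\right) = 152 \left(- \frac{115775}{288}\right) = - \frac{2199725}{36}$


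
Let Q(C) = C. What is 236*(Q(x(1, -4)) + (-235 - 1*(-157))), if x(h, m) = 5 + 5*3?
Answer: -13688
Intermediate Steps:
x(h, m) = 20 (x(h, m) = 5 + 15 = 20)
236*(Q(x(1, -4)) + (-235 - 1*(-157))) = 236*(20 + (-235 - 1*(-157))) = 236*(20 + (-235 + 157)) = 236*(20 - 78) = 236*(-58) = -13688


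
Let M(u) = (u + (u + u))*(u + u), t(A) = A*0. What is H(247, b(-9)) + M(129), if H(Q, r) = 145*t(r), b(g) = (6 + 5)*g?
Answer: 99846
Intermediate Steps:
t(A) = 0
b(g) = 11*g
H(Q, r) = 0 (H(Q, r) = 145*0 = 0)
M(u) = 6*u² (M(u) = (u + 2*u)*(2*u) = (3*u)*(2*u) = 6*u²)
H(247, b(-9)) + M(129) = 0 + 6*129² = 0 + 6*16641 = 0 + 99846 = 99846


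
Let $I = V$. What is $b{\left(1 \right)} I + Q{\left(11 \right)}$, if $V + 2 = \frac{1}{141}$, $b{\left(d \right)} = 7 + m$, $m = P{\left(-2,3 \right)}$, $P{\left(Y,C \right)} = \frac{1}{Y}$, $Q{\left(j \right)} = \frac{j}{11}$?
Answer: $- \frac{3371}{282} \approx -11.954$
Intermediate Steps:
$Q{\left(j \right)} = \frac{j}{11}$ ($Q{\left(j \right)} = j \frac{1}{11} = \frac{j}{11}$)
$m = - \frac{1}{2}$ ($m = \frac{1}{-2} = - \frac{1}{2} \approx -0.5$)
$b{\left(d \right)} = \frac{13}{2}$ ($b{\left(d \right)} = 7 - \frac{1}{2} = \frac{13}{2}$)
$V = - \frac{281}{141}$ ($V = -2 + \frac{1}{141} = - \frac{281}{141} \approx -1.9929$)
$I = - \frac{281}{141} \approx -1.9929$
$b{\left(1 \right)} I + Q{\left(11 \right)} = \frac{13}{2} \left(- \frac{281}{141}\right) + \frac{1}{11} \cdot 11 = - \frac{3653}{282} + 1 = - \frac{3371}{282}$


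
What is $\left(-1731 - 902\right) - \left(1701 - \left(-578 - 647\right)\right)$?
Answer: $-5559$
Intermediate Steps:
$\left(-1731 - 902\right) - \left(1701 - \left(-578 - 647\right)\right) = -2633 - \left(1701 - -1225\right) = -2633 - \left(1701 + 1225\right) = -2633 - 2926 = -5559$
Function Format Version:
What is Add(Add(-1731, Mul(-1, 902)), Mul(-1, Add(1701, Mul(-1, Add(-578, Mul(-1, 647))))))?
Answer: -5559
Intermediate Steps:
Add(Add(-1731, Mul(-1, 902)), Mul(-1, Add(1701, Mul(-1, Add(-578, Mul(-1, 647)))))) = Add(Add(-1731, -902), Mul(-1, Add(1701, Mul(-1, Add(-578, -647))))) = Add(-2633, Mul(-1, Add(1701, Mul(-1, -1225)))) = Add(-2633, Mul(-1, Add(1701, 1225))) = Add(-2633, Mul(-1, 2926)) = Add(-2633, -2926) = -5559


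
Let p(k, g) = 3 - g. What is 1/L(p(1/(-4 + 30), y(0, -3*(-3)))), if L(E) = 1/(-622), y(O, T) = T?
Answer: -622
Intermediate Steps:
L(E) = -1/622
1/L(p(1/(-4 + 30), y(0, -3*(-3)))) = 1/(-1/622) = -622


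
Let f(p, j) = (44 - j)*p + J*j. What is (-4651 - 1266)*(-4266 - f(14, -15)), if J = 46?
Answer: 26046634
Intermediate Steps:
f(p, j) = 46*j + p*(44 - j) (f(p, j) = (44 - j)*p + 46*j = p*(44 - j) + 46*j = 46*j + p*(44 - j))
(-4651 - 1266)*(-4266 - f(14, -15)) = (-4651 - 1266)*(-4266 - (44*14 + 46*(-15) - 1*(-15)*14)) = -5917*(-4266 - (616 - 690 + 210)) = -5917*(-4266 - 1*136) = -5917*(-4266 - 136) = -5917*(-4402) = 26046634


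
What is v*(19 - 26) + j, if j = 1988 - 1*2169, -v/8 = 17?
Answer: 771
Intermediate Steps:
v = -136 (v = -8*17 = -136)
j = -181 (j = 1988 - 2169 = -181)
v*(19 - 26) + j = -136*(19 - 26) - 181 = -136*(-7) - 181 = 952 - 181 = 771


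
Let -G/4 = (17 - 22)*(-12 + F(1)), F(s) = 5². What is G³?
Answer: 17576000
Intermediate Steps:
F(s) = 25
G = 260 (G = -4*(17 - 22)*(-12 + 25) = -(-20)*13 = -4*(-65) = 260)
G³ = 260³ = 17576000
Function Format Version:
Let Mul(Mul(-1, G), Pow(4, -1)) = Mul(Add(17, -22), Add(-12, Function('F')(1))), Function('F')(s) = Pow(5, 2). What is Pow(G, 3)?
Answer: 17576000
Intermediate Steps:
Function('F')(s) = 25
G = 260 (G = Mul(-4, Mul(Add(17, -22), Add(-12, 25))) = Mul(-4, Mul(-5, 13)) = Mul(-4, -65) = 260)
Pow(G, 3) = Pow(260, 3) = 17576000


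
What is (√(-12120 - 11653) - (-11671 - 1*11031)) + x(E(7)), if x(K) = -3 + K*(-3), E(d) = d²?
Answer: 22552 + I*√23773 ≈ 22552.0 + 154.19*I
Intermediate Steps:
x(K) = -3 - 3*K
(√(-12120 - 11653) - (-11671 - 1*11031)) + x(E(7)) = (√(-12120 - 11653) - (-11671 - 1*11031)) + (-3 - 3*7²) = (√(-23773) - (-11671 - 11031)) + (-3 - 3*49) = (I*√23773 - 1*(-22702)) + (-3 - 147) = (I*√23773 + 22702) - 150 = (22702 + I*√23773) - 150 = 22552 + I*√23773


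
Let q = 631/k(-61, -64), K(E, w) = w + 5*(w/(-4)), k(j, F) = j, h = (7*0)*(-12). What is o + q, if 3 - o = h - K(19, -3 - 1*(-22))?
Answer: -2951/244 ≈ -12.094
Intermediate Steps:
h = 0 (h = 0*(-12) = 0)
K(E, w) = -w/4 (K(E, w) = w + 5*(w*(-¼)) = w + 5*(-w/4) = w - 5*w/4 = -w/4)
q = -631/61 (q = 631/(-61) = 631*(-1/61) = -631/61 ≈ -10.344)
o = -7/4 (o = 3 - (0 - (-1)*(-3 - 1*(-22))/4) = 3 - (0 - (-1)*(-3 + 22)/4) = 3 - (0 - (-1)*19/4) = 3 - (0 - 1*(-19/4)) = 3 - (0 + 19/4) = 3 - 1*19/4 = 3 - 19/4 = -7/4 ≈ -1.7500)
o + q = -7/4 - 631/61 = -2951/244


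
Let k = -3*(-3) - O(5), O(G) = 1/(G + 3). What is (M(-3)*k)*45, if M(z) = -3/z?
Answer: 3195/8 ≈ 399.38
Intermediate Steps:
O(G) = 1/(3 + G)
k = 71/8 (k = -3*(-3) - 1/(3 + 5) = 9 - 1/8 = 9 - 1*⅛ = 9 - ⅛ = 71/8 ≈ 8.8750)
(M(-3)*k)*45 = (-3/(-3)*(71/8))*45 = (-3*(-⅓)*(71/8))*45 = (1*(71/8))*45 = (71/8)*45 = 3195/8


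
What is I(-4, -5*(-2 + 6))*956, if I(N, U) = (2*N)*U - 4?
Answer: 149136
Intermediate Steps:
I(N, U) = -4 + 2*N*U (I(N, U) = 2*N*U - 4 = -4 + 2*N*U)
I(-4, -5*(-2 + 6))*956 = (-4 + 2*(-4)*(-5*(-2 + 6)))*956 = (-4 + 2*(-4)*(-5*4))*956 = (-4 + 2*(-4)*(-20))*956 = (-4 + 160)*956 = 156*956 = 149136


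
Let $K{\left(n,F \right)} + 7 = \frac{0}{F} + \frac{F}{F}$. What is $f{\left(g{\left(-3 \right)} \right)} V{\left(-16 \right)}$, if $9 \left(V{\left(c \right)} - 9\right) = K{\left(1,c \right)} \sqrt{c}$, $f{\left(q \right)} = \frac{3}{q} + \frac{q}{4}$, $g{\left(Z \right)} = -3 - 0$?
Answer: $- \frac{63}{4} + \frac{14 i}{3} \approx -15.75 + 4.6667 i$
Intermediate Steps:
$g{\left(Z \right)} = -3$ ($g{\left(Z \right)} = -3 + 0 = -3$)
$K{\left(n,F \right)} = -6$ ($K{\left(n,F \right)} = -7 + \left(\frac{0}{F} + \frac{F}{F}\right) = -7 + \left(0 + 1\right) = -7 + 1 = -6$)
$f{\left(q \right)} = \frac{3}{q} + \frac{q}{4}$ ($f{\left(q \right)} = \frac{3}{q} + q \frac{1}{4} = \frac{3}{q} + \frac{q}{4}$)
$V{\left(c \right)} = 9 - \frac{2 \sqrt{c}}{3}$ ($V{\left(c \right)} = 9 + \frac{\left(-6\right) \sqrt{c}}{9} = 9 - \frac{2 \sqrt{c}}{3}$)
$f{\left(g{\left(-3 \right)} \right)} V{\left(-16 \right)} = \left(\frac{3}{-3} + \frac{1}{4} \left(-3\right)\right) \left(9 - \frac{2 \sqrt{-16}}{3}\right) = \left(3 \left(- \frac{1}{3}\right) - \frac{3}{4}\right) \left(9 - \frac{2 \cdot 4 i}{3}\right) = \left(-1 - \frac{3}{4}\right) \left(9 - \frac{8 i}{3}\right) = - \frac{7 \left(9 - \frac{8 i}{3}\right)}{4} = - \frac{63}{4} + \frac{14 i}{3}$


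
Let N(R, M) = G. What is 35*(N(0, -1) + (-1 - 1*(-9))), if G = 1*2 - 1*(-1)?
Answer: 385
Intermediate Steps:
G = 3 (G = 2 + 1 = 3)
N(R, M) = 3
35*(N(0, -1) + (-1 - 1*(-9))) = 35*(3 + (-1 - 1*(-9))) = 35*(3 + (-1 + 9)) = 35*(3 + 8) = 35*11 = 385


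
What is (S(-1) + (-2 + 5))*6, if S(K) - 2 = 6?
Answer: 66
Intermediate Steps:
S(K) = 8 (S(K) = 2 + 6 = 8)
(S(-1) + (-2 + 5))*6 = (8 + (-2 + 5))*6 = (8 + 3)*6 = 11*6 = 66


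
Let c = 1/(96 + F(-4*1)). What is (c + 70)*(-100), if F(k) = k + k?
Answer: -154025/22 ≈ -7001.1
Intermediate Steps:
F(k) = 2*k
c = 1/88 (c = 1/(96 + 2*(-4*1)) = 1/(96 + 2*(-4)) = 1/(96 - 8) = 1/88 ≈ 0.011364)
(c + 70)*(-100) = (1/88 + 70)*(-100) = (6161/88)*(-100) = -154025/22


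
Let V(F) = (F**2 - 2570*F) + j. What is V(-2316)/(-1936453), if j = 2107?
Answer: -11318083/1936453 ≈ -5.8447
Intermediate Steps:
V(F) = 2107 + F**2 - 2570*F (V(F) = (F**2 - 2570*F) + 2107 = 2107 + F**2 - 2570*F)
V(-2316)/(-1936453) = (2107 + (-2316)**2 - 2570*(-2316))/(-1936453) = (2107 + 5363856 + 5952120)*(-1/1936453) = 11318083*(-1/1936453) = -11318083/1936453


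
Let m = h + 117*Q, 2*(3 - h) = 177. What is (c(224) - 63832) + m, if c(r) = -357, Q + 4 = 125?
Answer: -100235/2 ≈ -50118.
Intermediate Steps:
h = -171/2 (h = 3 - ½*177 = 3 - 177/2 = -171/2 ≈ -85.500)
Q = 121 (Q = -4 + 125 = 121)
m = 28143/2 (m = -171/2 + 117*121 = -171/2 + 14157 = 28143/2 ≈ 14072.)
(c(224) - 63832) + m = (-357 - 63832) + 28143/2 = -64189 + 28143/2 = -100235/2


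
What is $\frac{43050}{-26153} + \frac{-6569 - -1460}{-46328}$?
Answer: $- \frac{1860804723}{1211616184} \approx -1.5358$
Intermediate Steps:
$\frac{43050}{-26153} + \frac{-6569 - -1460}{-46328} = 43050 \left(- \frac{1}{26153}\right) + \left(-6569 + 1460\right) \left(- \frac{1}{46328}\right) = - \frac{43050}{26153} - - \frac{5109}{46328} = - \frac{43050}{26153} + \frac{5109}{46328} = - \frac{1860804723}{1211616184}$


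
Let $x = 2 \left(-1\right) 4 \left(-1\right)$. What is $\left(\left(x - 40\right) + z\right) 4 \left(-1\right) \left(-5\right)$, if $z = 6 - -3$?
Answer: $-460$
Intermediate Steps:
$x = 8$ ($x = \left(-2\right) \left(-4\right) = 8$)
$z = 9$ ($z = 6 + 3 = 9$)
$\left(\left(x - 40\right) + z\right) 4 \left(-1\right) \left(-5\right) = \left(\left(8 - 40\right) + 9\right) 4 \left(-1\right) \left(-5\right) = \left(\left(8 - 40\right) + 9\right) \left(\left(-4\right) \left(-5\right)\right) = \left(-32 + 9\right) 20 = \left(-23\right) 20 = -460$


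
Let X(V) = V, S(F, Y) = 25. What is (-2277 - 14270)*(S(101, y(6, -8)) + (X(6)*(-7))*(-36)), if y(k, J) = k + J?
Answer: -25432739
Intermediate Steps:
y(k, J) = J + k
(-2277 - 14270)*(S(101, y(6, -8)) + (X(6)*(-7))*(-36)) = (-2277 - 14270)*(25 + (6*(-7))*(-36)) = -16547*(25 - 42*(-36)) = -16547*(25 + 1512) = -16547*1537 = -25432739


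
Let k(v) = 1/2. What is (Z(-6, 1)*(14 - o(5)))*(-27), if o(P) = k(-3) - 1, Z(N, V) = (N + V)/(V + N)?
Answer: -783/2 ≈ -391.50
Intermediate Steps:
k(v) = ½
Z(N, V) = 1 (Z(N, V) = (N + V)/(N + V) = 1)
o(P) = -½ (o(P) = ½ - 1 = -½)
(Z(-6, 1)*(14 - o(5)))*(-27) = (1*(14 - 1*(-½)))*(-27) = (1*(14 + ½))*(-27) = (1*(29/2))*(-27) = (29/2)*(-27) = -783/2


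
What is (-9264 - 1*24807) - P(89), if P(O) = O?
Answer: -34160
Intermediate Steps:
(-9264 - 1*24807) - P(89) = (-9264 - 1*24807) - 1*89 = (-9264 - 24807) - 89 = -34071 - 89 = -34160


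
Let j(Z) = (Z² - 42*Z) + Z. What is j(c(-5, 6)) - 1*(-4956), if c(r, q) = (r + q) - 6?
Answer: 5186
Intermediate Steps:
c(r, q) = -6 + q + r (c(r, q) = (q + r) - 6 = -6 + q + r)
j(Z) = Z² - 41*Z
j(c(-5, 6)) - 1*(-4956) = (-6 + 6 - 5)*(-41 + (-6 + 6 - 5)) - 1*(-4956) = -5*(-41 - 5) + 4956 = -5*(-46) + 4956 = 230 + 4956 = 5186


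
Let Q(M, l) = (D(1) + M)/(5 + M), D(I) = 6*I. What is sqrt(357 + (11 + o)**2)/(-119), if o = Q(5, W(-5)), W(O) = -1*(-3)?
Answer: -sqrt(50341)/1190 ≈ -0.18854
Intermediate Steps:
W(O) = 3
Q(M, l) = (6 + M)/(5 + M) (Q(M, l) = (6*1 + M)/(5 + M) = (6 + M)/(5 + M))
o = 11/10 (o = (6 + 5)/(5 + 5) = 11/10 ≈ 1.1000)
sqrt(357 + (11 + o)**2)/(-119) = sqrt(357 + (11 + 11/10)**2)/(-119) = sqrt(357 + (121/10)**2)*(-1/119) = sqrt(357 + 14641/100)*(-1/119) = sqrt(50341/100)*(-1/119) = (sqrt(50341)/10)*(-1/119) = -sqrt(50341)/1190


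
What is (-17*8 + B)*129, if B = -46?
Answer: -23478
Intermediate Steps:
(-17*8 + B)*129 = (-17*8 - 46)*129 = (-136 - 46)*129 = -182*129 = -23478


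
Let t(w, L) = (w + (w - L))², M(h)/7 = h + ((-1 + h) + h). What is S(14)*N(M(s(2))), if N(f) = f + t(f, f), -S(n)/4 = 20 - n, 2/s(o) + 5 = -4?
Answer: -8960/3 ≈ -2986.7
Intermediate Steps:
s(o) = -2/9 (s(o) = 2/(-5 - 4) = 2/(-9) = 2*(-⅑) = -2/9)
M(h) = -7 + 21*h (M(h) = 7*(h + ((-1 + h) + h)) = 7*(h + (-1 + 2*h)) = 7*(-1 + 3*h) = -7 + 21*h)
t(w, L) = (-L + 2*w)²
S(n) = -80 + 4*n (S(n) = -4*(20 - n) = -80 + 4*n)
N(f) = f + f² (N(f) = f + (f - 2*f)² = f + (-f)² = f + f²)
S(14)*N(M(s(2))) = (-80 + 4*14)*((-7 + 21*(-2/9))*(1 + (-7 + 21*(-2/9)))) = (-80 + 56)*((-7 - 14/3)*(1 + (-7 - 14/3))) = -(-280)*(1 - 35/3) = -(-280)*(-32)/3 = -24*1120/9 = -8960/3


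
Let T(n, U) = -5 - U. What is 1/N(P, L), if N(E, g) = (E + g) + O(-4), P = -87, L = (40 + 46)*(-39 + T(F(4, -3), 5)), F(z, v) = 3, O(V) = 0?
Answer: -1/4301 ≈ -0.00023250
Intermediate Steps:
L = -4214 (L = (40 + 46)*(-39 + (-5 - 1*5)) = 86*(-39 + (-5 - 5)) = 86*(-39 - 10) = 86*(-49) = -4214)
N(E, g) = E + g (N(E, g) = (E + g) + 0 = E + g)
1/N(P, L) = 1/(-87 - 4214) = 1/(-4301) = -1/4301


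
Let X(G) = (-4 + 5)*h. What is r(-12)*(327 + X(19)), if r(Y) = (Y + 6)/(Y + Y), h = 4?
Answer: 331/4 ≈ 82.750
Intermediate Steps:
X(G) = 4 (X(G) = (-4 + 5)*4 = 1*4 = 4)
r(Y) = (6 + Y)/(2*Y) (r(Y) = (6 + Y)/((2*Y)) = (6 + Y)*(1/(2*Y)) = (6 + Y)/(2*Y))
r(-12)*(327 + X(19)) = ((½)*(6 - 12)/(-12))*(327 + 4) = ((½)*(-1/12)*(-6))*331 = (¼)*331 = 331/4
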